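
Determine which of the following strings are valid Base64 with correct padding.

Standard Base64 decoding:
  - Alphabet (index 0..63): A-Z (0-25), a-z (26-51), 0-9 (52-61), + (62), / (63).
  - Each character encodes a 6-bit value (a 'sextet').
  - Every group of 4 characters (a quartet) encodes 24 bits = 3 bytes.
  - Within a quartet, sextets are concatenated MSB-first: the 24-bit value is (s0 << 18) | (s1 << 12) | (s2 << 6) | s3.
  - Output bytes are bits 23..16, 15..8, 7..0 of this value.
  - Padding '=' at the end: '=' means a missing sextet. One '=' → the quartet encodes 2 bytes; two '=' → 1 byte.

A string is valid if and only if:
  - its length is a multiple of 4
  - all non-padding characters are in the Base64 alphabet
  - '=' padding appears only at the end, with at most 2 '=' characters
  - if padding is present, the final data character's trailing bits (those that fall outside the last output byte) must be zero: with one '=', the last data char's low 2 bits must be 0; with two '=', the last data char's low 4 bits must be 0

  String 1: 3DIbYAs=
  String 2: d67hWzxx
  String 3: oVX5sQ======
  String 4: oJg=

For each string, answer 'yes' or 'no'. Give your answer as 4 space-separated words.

String 1: '3DIbYAs=' → valid
String 2: 'd67hWzxx' → valid
String 3: 'oVX5sQ======' → invalid (6 pad chars (max 2))
String 4: 'oJg=' → valid

Answer: yes yes no yes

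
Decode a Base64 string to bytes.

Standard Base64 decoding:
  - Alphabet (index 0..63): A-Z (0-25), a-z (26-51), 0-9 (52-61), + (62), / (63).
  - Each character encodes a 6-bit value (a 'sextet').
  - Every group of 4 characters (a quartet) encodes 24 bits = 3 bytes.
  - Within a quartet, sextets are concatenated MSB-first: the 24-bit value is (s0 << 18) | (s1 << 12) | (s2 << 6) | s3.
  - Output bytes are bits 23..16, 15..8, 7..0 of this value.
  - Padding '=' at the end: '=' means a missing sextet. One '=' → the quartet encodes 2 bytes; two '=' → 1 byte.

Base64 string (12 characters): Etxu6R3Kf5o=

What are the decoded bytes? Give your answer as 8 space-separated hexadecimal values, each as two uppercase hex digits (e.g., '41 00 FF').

After char 0 ('E'=4): chars_in_quartet=1 acc=0x4 bytes_emitted=0
After char 1 ('t'=45): chars_in_quartet=2 acc=0x12D bytes_emitted=0
After char 2 ('x'=49): chars_in_quartet=3 acc=0x4B71 bytes_emitted=0
After char 3 ('u'=46): chars_in_quartet=4 acc=0x12DC6E -> emit 12 DC 6E, reset; bytes_emitted=3
After char 4 ('6'=58): chars_in_quartet=1 acc=0x3A bytes_emitted=3
After char 5 ('R'=17): chars_in_quartet=2 acc=0xE91 bytes_emitted=3
After char 6 ('3'=55): chars_in_quartet=3 acc=0x3A477 bytes_emitted=3
After char 7 ('K'=10): chars_in_quartet=4 acc=0xE91DCA -> emit E9 1D CA, reset; bytes_emitted=6
After char 8 ('f'=31): chars_in_quartet=1 acc=0x1F bytes_emitted=6
After char 9 ('5'=57): chars_in_quartet=2 acc=0x7F9 bytes_emitted=6
After char 10 ('o'=40): chars_in_quartet=3 acc=0x1FE68 bytes_emitted=6
Padding '=': partial quartet acc=0x1FE68 -> emit 7F 9A; bytes_emitted=8

Answer: 12 DC 6E E9 1D CA 7F 9A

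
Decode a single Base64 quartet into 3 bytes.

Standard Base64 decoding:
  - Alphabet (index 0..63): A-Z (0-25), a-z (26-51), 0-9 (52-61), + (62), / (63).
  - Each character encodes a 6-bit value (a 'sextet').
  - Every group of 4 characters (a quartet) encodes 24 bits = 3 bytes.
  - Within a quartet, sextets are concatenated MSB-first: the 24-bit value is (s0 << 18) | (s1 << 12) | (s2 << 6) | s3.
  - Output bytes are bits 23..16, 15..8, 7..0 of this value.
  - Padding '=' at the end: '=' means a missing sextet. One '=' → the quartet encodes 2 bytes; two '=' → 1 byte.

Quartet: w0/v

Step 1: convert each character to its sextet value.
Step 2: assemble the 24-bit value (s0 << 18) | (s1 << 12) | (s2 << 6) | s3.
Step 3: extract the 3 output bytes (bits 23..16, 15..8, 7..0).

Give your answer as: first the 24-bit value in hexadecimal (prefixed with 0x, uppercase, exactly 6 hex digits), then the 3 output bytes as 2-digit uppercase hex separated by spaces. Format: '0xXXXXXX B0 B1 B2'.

Answer: 0xC34FEF C3 4F EF

Derivation:
Sextets: w=48, 0=52, /=63, v=47
24-bit: (48<<18) | (52<<12) | (63<<6) | 47
      = 0xC00000 | 0x034000 | 0x000FC0 | 0x00002F
      = 0xC34FEF
Bytes: (v>>16)&0xFF=C3, (v>>8)&0xFF=4F, v&0xFF=EF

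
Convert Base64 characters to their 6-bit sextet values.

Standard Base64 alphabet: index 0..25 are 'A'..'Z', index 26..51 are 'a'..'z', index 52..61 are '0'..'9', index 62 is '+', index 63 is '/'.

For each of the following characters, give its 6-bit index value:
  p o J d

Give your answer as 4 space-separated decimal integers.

Answer: 41 40 9 29

Derivation:
'p': a..z range, 26 + ord('p') − ord('a') = 41
'o': a..z range, 26 + ord('o') − ord('a') = 40
'J': A..Z range, ord('J') − ord('A') = 9
'd': a..z range, 26 + ord('d') − ord('a') = 29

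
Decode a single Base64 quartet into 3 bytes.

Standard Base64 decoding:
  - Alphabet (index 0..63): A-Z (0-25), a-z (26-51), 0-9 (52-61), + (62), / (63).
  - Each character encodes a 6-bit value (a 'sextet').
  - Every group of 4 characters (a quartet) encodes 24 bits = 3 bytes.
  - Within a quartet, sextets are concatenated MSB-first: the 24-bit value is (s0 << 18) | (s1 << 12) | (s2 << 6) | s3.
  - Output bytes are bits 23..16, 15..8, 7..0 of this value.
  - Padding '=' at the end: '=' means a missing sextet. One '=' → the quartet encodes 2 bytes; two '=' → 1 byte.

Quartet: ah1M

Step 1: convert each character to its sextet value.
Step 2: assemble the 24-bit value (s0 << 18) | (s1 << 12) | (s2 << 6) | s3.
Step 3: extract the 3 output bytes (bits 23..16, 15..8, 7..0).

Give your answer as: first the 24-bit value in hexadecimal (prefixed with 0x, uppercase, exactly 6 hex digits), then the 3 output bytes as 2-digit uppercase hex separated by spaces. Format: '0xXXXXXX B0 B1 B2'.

Sextets: a=26, h=33, 1=53, M=12
24-bit: (26<<18) | (33<<12) | (53<<6) | 12
      = 0x680000 | 0x021000 | 0x000D40 | 0x00000C
      = 0x6A1D4C
Bytes: (v>>16)&0xFF=6A, (v>>8)&0xFF=1D, v&0xFF=4C

Answer: 0x6A1D4C 6A 1D 4C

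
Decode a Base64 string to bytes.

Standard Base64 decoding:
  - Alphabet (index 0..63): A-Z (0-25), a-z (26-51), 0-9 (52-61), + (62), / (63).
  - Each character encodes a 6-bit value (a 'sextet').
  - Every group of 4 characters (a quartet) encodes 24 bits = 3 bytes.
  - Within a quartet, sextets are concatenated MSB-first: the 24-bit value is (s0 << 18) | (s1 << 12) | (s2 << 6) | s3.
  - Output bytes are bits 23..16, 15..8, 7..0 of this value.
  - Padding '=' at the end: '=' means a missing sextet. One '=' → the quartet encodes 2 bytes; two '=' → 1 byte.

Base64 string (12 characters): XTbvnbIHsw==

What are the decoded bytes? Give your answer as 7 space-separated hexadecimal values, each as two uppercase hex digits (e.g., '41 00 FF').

Answer: 5D 36 EF 9D B2 07 B3

Derivation:
After char 0 ('X'=23): chars_in_quartet=1 acc=0x17 bytes_emitted=0
After char 1 ('T'=19): chars_in_quartet=2 acc=0x5D3 bytes_emitted=0
After char 2 ('b'=27): chars_in_quartet=3 acc=0x174DB bytes_emitted=0
After char 3 ('v'=47): chars_in_quartet=4 acc=0x5D36EF -> emit 5D 36 EF, reset; bytes_emitted=3
After char 4 ('n'=39): chars_in_quartet=1 acc=0x27 bytes_emitted=3
After char 5 ('b'=27): chars_in_quartet=2 acc=0x9DB bytes_emitted=3
After char 6 ('I'=8): chars_in_quartet=3 acc=0x276C8 bytes_emitted=3
After char 7 ('H'=7): chars_in_quartet=4 acc=0x9DB207 -> emit 9D B2 07, reset; bytes_emitted=6
After char 8 ('s'=44): chars_in_quartet=1 acc=0x2C bytes_emitted=6
After char 9 ('w'=48): chars_in_quartet=2 acc=0xB30 bytes_emitted=6
Padding '==': partial quartet acc=0xB30 -> emit B3; bytes_emitted=7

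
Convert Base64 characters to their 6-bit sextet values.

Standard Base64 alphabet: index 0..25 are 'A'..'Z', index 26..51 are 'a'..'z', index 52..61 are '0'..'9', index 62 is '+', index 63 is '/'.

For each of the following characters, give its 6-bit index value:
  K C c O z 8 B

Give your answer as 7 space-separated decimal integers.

Answer: 10 2 28 14 51 60 1

Derivation:
'K': A..Z range, ord('K') − ord('A') = 10
'C': A..Z range, ord('C') − ord('A') = 2
'c': a..z range, 26 + ord('c') − ord('a') = 28
'O': A..Z range, ord('O') − ord('A') = 14
'z': a..z range, 26 + ord('z') − ord('a') = 51
'8': 0..9 range, 52 + ord('8') − ord('0') = 60
'B': A..Z range, ord('B') − ord('A') = 1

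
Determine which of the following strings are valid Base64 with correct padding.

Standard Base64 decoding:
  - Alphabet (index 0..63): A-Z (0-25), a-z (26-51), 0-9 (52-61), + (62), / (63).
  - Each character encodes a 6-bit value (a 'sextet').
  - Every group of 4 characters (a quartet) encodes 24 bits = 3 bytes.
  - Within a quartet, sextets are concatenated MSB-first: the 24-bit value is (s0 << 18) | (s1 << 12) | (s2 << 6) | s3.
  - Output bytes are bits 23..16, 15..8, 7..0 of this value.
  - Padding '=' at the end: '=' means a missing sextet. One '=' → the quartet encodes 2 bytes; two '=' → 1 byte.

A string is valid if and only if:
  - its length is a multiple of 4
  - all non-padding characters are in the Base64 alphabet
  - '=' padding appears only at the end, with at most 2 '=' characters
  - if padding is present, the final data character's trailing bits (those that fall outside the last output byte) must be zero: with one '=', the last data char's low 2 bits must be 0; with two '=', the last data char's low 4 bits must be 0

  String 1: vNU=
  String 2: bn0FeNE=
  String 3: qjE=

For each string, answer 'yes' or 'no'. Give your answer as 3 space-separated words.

Answer: yes yes yes

Derivation:
String 1: 'vNU=' → valid
String 2: 'bn0FeNE=' → valid
String 3: 'qjE=' → valid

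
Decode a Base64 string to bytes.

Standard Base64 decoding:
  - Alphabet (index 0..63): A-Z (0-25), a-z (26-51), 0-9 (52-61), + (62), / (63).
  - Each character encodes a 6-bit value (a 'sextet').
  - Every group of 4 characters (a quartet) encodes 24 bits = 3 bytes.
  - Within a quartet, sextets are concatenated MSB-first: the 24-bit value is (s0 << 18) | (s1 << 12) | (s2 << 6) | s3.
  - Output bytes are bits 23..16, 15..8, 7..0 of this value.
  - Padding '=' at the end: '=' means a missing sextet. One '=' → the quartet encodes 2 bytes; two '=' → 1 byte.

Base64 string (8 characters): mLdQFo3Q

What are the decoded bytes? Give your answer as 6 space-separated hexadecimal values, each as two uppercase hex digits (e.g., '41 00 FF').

After char 0 ('m'=38): chars_in_quartet=1 acc=0x26 bytes_emitted=0
After char 1 ('L'=11): chars_in_quartet=2 acc=0x98B bytes_emitted=0
After char 2 ('d'=29): chars_in_quartet=3 acc=0x262DD bytes_emitted=0
After char 3 ('Q'=16): chars_in_quartet=4 acc=0x98B750 -> emit 98 B7 50, reset; bytes_emitted=3
After char 4 ('F'=5): chars_in_quartet=1 acc=0x5 bytes_emitted=3
After char 5 ('o'=40): chars_in_quartet=2 acc=0x168 bytes_emitted=3
After char 6 ('3'=55): chars_in_quartet=3 acc=0x5A37 bytes_emitted=3
After char 7 ('Q'=16): chars_in_quartet=4 acc=0x168DD0 -> emit 16 8D D0, reset; bytes_emitted=6

Answer: 98 B7 50 16 8D D0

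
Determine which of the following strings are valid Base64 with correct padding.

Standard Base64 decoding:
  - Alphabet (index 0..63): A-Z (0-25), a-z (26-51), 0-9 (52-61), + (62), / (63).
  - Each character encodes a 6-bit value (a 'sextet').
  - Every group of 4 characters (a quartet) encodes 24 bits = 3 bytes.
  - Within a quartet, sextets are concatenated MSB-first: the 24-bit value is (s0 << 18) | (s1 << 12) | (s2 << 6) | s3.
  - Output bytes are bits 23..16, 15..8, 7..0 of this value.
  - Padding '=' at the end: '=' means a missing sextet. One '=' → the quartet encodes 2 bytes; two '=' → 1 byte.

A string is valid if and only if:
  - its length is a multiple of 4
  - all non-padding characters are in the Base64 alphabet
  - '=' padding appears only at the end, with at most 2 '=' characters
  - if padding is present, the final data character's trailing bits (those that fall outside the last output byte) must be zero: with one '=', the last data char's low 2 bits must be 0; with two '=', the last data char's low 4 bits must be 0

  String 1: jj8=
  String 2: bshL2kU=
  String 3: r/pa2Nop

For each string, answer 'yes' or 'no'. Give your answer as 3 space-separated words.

String 1: 'jj8=' → valid
String 2: 'bshL2kU=' → valid
String 3: 'r/pa2Nop' → valid

Answer: yes yes yes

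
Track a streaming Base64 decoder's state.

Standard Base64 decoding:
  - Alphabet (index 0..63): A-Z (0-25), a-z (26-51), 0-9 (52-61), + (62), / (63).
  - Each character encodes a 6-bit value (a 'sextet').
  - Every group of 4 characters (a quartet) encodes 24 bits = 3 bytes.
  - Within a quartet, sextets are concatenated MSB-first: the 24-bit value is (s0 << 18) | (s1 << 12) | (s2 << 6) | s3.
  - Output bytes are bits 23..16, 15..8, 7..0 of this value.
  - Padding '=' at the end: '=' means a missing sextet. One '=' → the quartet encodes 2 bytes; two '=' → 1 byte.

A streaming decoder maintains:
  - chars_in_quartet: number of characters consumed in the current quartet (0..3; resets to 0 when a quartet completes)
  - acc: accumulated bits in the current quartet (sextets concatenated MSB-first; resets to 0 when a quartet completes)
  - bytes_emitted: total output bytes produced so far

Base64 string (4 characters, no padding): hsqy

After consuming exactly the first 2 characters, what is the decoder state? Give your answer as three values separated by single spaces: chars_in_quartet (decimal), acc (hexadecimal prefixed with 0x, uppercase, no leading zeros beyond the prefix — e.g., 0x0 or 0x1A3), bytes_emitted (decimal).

Answer: 2 0x86C 0

Derivation:
After char 0 ('h'=33): chars_in_quartet=1 acc=0x21 bytes_emitted=0
After char 1 ('s'=44): chars_in_quartet=2 acc=0x86C bytes_emitted=0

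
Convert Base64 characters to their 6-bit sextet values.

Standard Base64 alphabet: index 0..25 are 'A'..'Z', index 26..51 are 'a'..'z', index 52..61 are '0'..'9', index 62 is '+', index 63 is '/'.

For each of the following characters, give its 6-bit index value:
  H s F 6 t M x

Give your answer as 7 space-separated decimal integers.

'H': A..Z range, ord('H') − ord('A') = 7
's': a..z range, 26 + ord('s') − ord('a') = 44
'F': A..Z range, ord('F') − ord('A') = 5
'6': 0..9 range, 52 + ord('6') − ord('0') = 58
't': a..z range, 26 + ord('t') − ord('a') = 45
'M': A..Z range, ord('M') − ord('A') = 12
'x': a..z range, 26 + ord('x') − ord('a') = 49

Answer: 7 44 5 58 45 12 49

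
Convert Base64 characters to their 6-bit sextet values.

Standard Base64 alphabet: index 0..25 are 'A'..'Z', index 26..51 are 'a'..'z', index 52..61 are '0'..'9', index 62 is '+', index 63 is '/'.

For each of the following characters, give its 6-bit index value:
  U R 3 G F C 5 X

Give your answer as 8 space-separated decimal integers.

Answer: 20 17 55 6 5 2 57 23

Derivation:
'U': A..Z range, ord('U') − ord('A') = 20
'R': A..Z range, ord('R') − ord('A') = 17
'3': 0..9 range, 52 + ord('3') − ord('0') = 55
'G': A..Z range, ord('G') − ord('A') = 6
'F': A..Z range, ord('F') − ord('A') = 5
'C': A..Z range, ord('C') − ord('A') = 2
'5': 0..9 range, 52 + ord('5') − ord('0') = 57
'X': A..Z range, ord('X') − ord('A') = 23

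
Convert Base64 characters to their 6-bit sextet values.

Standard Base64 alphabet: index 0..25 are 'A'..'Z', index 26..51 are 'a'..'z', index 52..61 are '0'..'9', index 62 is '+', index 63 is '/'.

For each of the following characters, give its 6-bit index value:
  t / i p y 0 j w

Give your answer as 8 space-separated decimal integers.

Answer: 45 63 34 41 50 52 35 48

Derivation:
't': a..z range, 26 + ord('t') − ord('a') = 45
'/': index 63
'i': a..z range, 26 + ord('i') − ord('a') = 34
'p': a..z range, 26 + ord('p') − ord('a') = 41
'y': a..z range, 26 + ord('y') − ord('a') = 50
'0': 0..9 range, 52 + ord('0') − ord('0') = 52
'j': a..z range, 26 + ord('j') − ord('a') = 35
'w': a..z range, 26 + ord('w') − ord('a') = 48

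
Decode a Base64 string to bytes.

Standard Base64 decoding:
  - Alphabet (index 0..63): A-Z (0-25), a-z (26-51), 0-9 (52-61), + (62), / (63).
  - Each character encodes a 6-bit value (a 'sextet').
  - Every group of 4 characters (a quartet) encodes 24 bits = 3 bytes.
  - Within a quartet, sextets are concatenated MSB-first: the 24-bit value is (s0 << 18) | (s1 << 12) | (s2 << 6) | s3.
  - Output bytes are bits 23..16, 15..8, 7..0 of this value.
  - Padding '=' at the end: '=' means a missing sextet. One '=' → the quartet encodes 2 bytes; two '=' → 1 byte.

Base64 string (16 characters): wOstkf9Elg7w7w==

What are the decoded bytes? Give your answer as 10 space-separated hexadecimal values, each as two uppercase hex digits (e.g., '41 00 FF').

After char 0 ('w'=48): chars_in_quartet=1 acc=0x30 bytes_emitted=0
After char 1 ('O'=14): chars_in_quartet=2 acc=0xC0E bytes_emitted=0
After char 2 ('s'=44): chars_in_quartet=3 acc=0x303AC bytes_emitted=0
After char 3 ('t'=45): chars_in_quartet=4 acc=0xC0EB2D -> emit C0 EB 2D, reset; bytes_emitted=3
After char 4 ('k'=36): chars_in_quartet=1 acc=0x24 bytes_emitted=3
After char 5 ('f'=31): chars_in_quartet=2 acc=0x91F bytes_emitted=3
After char 6 ('9'=61): chars_in_quartet=3 acc=0x247FD bytes_emitted=3
After char 7 ('E'=4): chars_in_quartet=4 acc=0x91FF44 -> emit 91 FF 44, reset; bytes_emitted=6
After char 8 ('l'=37): chars_in_quartet=1 acc=0x25 bytes_emitted=6
After char 9 ('g'=32): chars_in_quartet=2 acc=0x960 bytes_emitted=6
After char 10 ('7'=59): chars_in_quartet=3 acc=0x2583B bytes_emitted=6
After char 11 ('w'=48): chars_in_quartet=4 acc=0x960EF0 -> emit 96 0E F0, reset; bytes_emitted=9
After char 12 ('7'=59): chars_in_quartet=1 acc=0x3B bytes_emitted=9
After char 13 ('w'=48): chars_in_quartet=2 acc=0xEF0 bytes_emitted=9
Padding '==': partial quartet acc=0xEF0 -> emit EF; bytes_emitted=10

Answer: C0 EB 2D 91 FF 44 96 0E F0 EF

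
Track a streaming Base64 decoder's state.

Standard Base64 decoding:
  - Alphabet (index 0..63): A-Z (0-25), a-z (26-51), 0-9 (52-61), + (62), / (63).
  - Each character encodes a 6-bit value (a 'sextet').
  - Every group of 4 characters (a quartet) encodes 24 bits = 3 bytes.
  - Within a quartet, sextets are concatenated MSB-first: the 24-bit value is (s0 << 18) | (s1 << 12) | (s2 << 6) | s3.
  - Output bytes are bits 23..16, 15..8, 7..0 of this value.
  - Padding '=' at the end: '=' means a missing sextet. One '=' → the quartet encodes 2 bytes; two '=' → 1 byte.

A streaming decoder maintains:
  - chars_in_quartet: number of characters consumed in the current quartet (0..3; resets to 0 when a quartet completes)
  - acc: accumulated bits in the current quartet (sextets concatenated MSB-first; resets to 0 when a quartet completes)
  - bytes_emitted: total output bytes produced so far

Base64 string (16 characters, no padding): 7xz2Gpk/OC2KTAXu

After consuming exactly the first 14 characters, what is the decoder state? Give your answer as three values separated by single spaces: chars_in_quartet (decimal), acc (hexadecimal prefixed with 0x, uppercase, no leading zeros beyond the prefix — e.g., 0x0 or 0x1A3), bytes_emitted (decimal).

Answer: 2 0x4C0 9

Derivation:
After char 0 ('7'=59): chars_in_quartet=1 acc=0x3B bytes_emitted=0
After char 1 ('x'=49): chars_in_quartet=2 acc=0xEF1 bytes_emitted=0
After char 2 ('z'=51): chars_in_quartet=3 acc=0x3BC73 bytes_emitted=0
After char 3 ('2'=54): chars_in_quartet=4 acc=0xEF1CF6 -> emit EF 1C F6, reset; bytes_emitted=3
After char 4 ('G'=6): chars_in_quartet=1 acc=0x6 bytes_emitted=3
After char 5 ('p'=41): chars_in_quartet=2 acc=0x1A9 bytes_emitted=3
After char 6 ('k'=36): chars_in_quartet=3 acc=0x6A64 bytes_emitted=3
After char 7 ('/'=63): chars_in_quartet=4 acc=0x1A993F -> emit 1A 99 3F, reset; bytes_emitted=6
After char 8 ('O'=14): chars_in_quartet=1 acc=0xE bytes_emitted=6
After char 9 ('C'=2): chars_in_quartet=2 acc=0x382 bytes_emitted=6
After char 10 ('2'=54): chars_in_quartet=3 acc=0xE0B6 bytes_emitted=6
After char 11 ('K'=10): chars_in_quartet=4 acc=0x382D8A -> emit 38 2D 8A, reset; bytes_emitted=9
After char 12 ('T'=19): chars_in_quartet=1 acc=0x13 bytes_emitted=9
After char 13 ('A'=0): chars_in_quartet=2 acc=0x4C0 bytes_emitted=9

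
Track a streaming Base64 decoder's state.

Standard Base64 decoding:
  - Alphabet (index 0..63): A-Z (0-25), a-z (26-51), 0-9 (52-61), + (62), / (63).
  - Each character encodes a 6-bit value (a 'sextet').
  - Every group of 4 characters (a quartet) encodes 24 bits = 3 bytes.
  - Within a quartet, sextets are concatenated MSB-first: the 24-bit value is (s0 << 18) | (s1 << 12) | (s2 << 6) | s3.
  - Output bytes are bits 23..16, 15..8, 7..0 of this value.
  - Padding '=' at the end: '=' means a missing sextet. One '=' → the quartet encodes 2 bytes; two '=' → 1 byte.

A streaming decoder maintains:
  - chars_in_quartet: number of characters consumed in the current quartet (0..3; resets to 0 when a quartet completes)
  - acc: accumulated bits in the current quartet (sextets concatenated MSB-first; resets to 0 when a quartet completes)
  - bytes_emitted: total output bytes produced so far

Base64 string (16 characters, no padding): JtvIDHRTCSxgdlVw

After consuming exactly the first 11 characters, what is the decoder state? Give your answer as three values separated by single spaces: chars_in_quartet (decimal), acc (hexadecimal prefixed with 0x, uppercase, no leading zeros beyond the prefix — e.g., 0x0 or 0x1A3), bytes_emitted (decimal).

Answer: 3 0x24B1 6

Derivation:
After char 0 ('J'=9): chars_in_quartet=1 acc=0x9 bytes_emitted=0
After char 1 ('t'=45): chars_in_quartet=2 acc=0x26D bytes_emitted=0
After char 2 ('v'=47): chars_in_quartet=3 acc=0x9B6F bytes_emitted=0
After char 3 ('I'=8): chars_in_quartet=4 acc=0x26DBC8 -> emit 26 DB C8, reset; bytes_emitted=3
After char 4 ('D'=3): chars_in_quartet=1 acc=0x3 bytes_emitted=3
After char 5 ('H'=7): chars_in_quartet=2 acc=0xC7 bytes_emitted=3
After char 6 ('R'=17): chars_in_quartet=3 acc=0x31D1 bytes_emitted=3
After char 7 ('T'=19): chars_in_quartet=4 acc=0xC7453 -> emit 0C 74 53, reset; bytes_emitted=6
After char 8 ('C'=2): chars_in_quartet=1 acc=0x2 bytes_emitted=6
After char 9 ('S'=18): chars_in_quartet=2 acc=0x92 bytes_emitted=6
After char 10 ('x'=49): chars_in_quartet=3 acc=0x24B1 bytes_emitted=6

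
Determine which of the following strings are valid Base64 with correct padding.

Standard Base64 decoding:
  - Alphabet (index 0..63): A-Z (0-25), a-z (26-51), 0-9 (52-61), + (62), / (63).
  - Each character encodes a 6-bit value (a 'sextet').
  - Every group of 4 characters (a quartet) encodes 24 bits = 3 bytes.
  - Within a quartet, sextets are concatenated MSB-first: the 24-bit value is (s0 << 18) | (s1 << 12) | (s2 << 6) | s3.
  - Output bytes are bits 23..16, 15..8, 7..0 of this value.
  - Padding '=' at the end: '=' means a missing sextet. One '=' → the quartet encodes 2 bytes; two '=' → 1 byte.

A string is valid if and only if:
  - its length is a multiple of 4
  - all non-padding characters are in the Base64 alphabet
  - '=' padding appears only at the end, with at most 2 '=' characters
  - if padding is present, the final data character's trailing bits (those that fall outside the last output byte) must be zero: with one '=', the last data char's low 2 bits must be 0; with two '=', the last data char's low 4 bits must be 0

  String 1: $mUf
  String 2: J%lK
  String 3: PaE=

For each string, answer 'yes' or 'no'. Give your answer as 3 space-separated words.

Answer: no no yes

Derivation:
String 1: '$mUf' → invalid (bad char(s): ['$'])
String 2: 'J%lK' → invalid (bad char(s): ['%'])
String 3: 'PaE=' → valid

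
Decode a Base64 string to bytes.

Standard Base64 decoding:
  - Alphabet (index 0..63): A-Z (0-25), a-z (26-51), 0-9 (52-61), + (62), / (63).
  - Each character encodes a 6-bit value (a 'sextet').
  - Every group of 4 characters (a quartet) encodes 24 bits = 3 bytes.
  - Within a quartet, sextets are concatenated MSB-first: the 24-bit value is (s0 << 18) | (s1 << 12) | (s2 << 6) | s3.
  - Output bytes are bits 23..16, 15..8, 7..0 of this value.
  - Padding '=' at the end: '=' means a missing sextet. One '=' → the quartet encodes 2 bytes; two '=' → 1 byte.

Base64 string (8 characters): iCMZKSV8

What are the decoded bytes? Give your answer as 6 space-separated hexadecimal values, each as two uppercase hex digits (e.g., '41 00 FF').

After char 0 ('i'=34): chars_in_quartet=1 acc=0x22 bytes_emitted=0
After char 1 ('C'=2): chars_in_quartet=2 acc=0x882 bytes_emitted=0
After char 2 ('M'=12): chars_in_quartet=3 acc=0x2208C bytes_emitted=0
After char 3 ('Z'=25): chars_in_quartet=4 acc=0x882319 -> emit 88 23 19, reset; bytes_emitted=3
After char 4 ('K'=10): chars_in_quartet=1 acc=0xA bytes_emitted=3
After char 5 ('S'=18): chars_in_quartet=2 acc=0x292 bytes_emitted=3
After char 6 ('V'=21): chars_in_quartet=3 acc=0xA495 bytes_emitted=3
After char 7 ('8'=60): chars_in_quartet=4 acc=0x29257C -> emit 29 25 7C, reset; bytes_emitted=6

Answer: 88 23 19 29 25 7C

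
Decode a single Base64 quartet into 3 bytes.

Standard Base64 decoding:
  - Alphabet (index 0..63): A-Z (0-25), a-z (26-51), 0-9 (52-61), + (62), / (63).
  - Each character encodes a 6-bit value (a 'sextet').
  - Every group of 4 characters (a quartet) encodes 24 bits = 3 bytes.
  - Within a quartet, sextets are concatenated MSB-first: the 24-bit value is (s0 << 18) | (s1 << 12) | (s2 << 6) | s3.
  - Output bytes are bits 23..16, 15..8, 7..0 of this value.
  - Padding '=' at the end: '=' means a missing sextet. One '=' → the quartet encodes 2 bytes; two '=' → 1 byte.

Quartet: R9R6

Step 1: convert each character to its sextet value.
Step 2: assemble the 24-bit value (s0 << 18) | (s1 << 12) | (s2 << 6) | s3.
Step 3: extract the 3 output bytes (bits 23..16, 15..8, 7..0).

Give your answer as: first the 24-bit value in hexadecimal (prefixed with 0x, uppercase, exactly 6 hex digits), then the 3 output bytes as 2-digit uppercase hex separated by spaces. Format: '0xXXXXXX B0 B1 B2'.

Sextets: R=17, 9=61, R=17, 6=58
24-bit: (17<<18) | (61<<12) | (17<<6) | 58
      = 0x440000 | 0x03D000 | 0x000440 | 0x00003A
      = 0x47D47A
Bytes: (v>>16)&0xFF=47, (v>>8)&0xFF=D4, v&0xFF=7A

Answer: 0x47D47A 47 D4 7A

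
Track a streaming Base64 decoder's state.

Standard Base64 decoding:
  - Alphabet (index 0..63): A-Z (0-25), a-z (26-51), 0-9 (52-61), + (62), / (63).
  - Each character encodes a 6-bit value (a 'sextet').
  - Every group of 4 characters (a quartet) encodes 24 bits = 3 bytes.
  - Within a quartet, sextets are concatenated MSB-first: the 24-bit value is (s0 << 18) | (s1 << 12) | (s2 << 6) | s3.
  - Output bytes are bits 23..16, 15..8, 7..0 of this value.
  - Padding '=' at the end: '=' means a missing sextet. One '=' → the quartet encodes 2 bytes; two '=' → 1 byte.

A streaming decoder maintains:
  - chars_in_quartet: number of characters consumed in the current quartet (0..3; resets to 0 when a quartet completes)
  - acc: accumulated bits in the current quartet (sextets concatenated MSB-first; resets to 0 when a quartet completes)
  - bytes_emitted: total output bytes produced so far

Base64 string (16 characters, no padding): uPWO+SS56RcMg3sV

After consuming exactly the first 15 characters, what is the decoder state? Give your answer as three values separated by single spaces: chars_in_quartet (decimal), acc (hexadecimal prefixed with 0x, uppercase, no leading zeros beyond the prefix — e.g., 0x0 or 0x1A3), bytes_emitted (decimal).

After char 0 ('u'=46): chars_in_quartet=1 acc=0x2E bytes_emitted=0
After char 1 ('P'=15): chars_in_quartet=2 acc=0xB8F bytes_emitted=0
After char 2 ('W'=22): chars_in_quartet=3 acc=0x2E3D6 bytes_emitted=0
After char 3 ('O'=14): chars_in_quartet=4 acc=0xB8F58E -> emit B8 F5 8E, reset; bytes_emitted=3
After char 4 ('+'=62): chars_in_quartet=1 acc=0x3E bytes_emitted=3
After char 5 ('S'=18): chars_in_quartet=2 acc=0xF92 bytes_emitted=3
After char 6 ('S'=18): chars_in_quartet=3 acc=0x3E492 bytes_emitted=3
After char 7 ('5'=57): chars_in_quartet=4 acc=0xF924B9 -> emit F9 24 B9, reset; bytes_emitted=6
After char 8 ('6'=58): chars_in_quartet=1 acc=0x3A bytes_emitted=6
After char 9 ('R'=17): chars_in_quartet=2 acc=0xE91 bytes_emitted=6
After char 10 ('c'=28): chars_in_quartet=3 acc=0x3A45C bytes_emitted=6
After char 11 ('M'=12): chars_in_quartet=4 acc=0xE9170C -> emit E9 17 0C, reset; bytes_emitted=9
After char 12 ('g'=32): chars_in_quartet=1 acc=0x20 bytes_emitted=9
After char 13 ('3'=55): chars_in_quartet=2 acc=0x837 bytes_emitted=9
After char 14 ('s'=44): chars_in_quartet=3 acc=0x20DEC bytes_emitted=9

Answer: 3 0x20DEC 9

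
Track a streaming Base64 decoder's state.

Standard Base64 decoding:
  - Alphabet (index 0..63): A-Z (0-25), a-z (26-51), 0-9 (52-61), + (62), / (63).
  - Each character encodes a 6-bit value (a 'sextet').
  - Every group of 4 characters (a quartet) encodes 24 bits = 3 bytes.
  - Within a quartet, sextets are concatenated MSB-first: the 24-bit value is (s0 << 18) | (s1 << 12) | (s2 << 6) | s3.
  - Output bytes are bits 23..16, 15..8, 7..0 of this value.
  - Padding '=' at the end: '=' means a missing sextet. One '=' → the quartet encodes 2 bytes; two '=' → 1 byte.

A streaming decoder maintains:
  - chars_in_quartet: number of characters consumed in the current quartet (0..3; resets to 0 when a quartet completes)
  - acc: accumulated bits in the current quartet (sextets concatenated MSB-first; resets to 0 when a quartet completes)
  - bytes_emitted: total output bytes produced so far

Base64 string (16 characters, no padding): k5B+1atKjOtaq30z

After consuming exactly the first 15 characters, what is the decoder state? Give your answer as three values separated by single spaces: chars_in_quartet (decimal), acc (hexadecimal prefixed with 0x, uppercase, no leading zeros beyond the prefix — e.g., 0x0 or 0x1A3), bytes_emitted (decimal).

Answer: 3 0x2ADF4 9

Derivation:
After char 0 ('k'=36): chars_in_quartet=1 acc=0x24 bytes_emitted=0
After char 1 ('5'=57): chars_in_quartet=2 acc=0x939 bytes_emitted=0
After char 2 ('B'=1): chars_in_quartet=3 acc=0x24E41 bytes_emitted=0
After char 3 ('+'=62): chars_in_quartet=4 acc=0x93907E -> emit 93 90 7E, reset; bytes_emitted=3
After char 4 ('1'=53): chars_in_quartet=1 acc=0x35 bytes_emitted=3
After char 5 ('a'=26): chars_in_quartet=2 acc=0xD5A bytes_emitted=3
After char 6 ('t'=45): chars_in_quartet=3 acc=0x356AD bytes_emitted=3
After char 7 ('K'=10): chars_in_quartet=4 acc=0xD5AB4A -> emit D5 AB 4A, reset; bytes_emitted=6
After char 8 ('j'=35): chars_in_quartet=1 acc=0x23 bytes_emitted=6
After char 9 ('O'=14): chars_in_quartet=2 acc=0x8CE bytes_emitted=6
After char 10 ('t'=45): chars_in_quartet=3 acc=0x233AD bytes_emitted=6
After char 11 ('a'=26): chars_in_quartet=4 acc=0x8CEB5A -> emit 8C EB 5A, reset; bytes_emitted=9
After char 12 ('q'=42): chars_in_quartet=1 acc=0x2A bytes_emitted=9
After char 13 ('3'=55): chars_in_quartet=2 acc=0xAB7 bytes_emitted=9
After char 14 ('0'=52): chars_in_quartet=3 acc=0x2ADF4 bytes_emitted=9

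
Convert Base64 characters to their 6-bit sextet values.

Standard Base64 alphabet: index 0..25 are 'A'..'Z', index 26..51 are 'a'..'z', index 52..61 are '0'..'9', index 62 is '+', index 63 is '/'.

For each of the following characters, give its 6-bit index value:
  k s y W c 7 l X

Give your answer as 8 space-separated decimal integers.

'k': a..z range, 26 + ord('k') − ord('a') = 36
's': a..z range, 26 + ord('s') − ord('a') = 44
'y': a..z range, 26 + ord('y') − ord('a') = 50
'W': A..Z range, ord('W') − ord('A') = 22
'c': a..z range, 26 + ord('c') − ord('a') = 28
'7': 0..9 range, 52 + ord('7') − ord('0') = 59
'l': a..z range, 26 + ord('l') − ord('a') = 37
'X': A..Z range, ord('X') − ord('A') = 23

Answer: 36 44 50 22 28 59 37 23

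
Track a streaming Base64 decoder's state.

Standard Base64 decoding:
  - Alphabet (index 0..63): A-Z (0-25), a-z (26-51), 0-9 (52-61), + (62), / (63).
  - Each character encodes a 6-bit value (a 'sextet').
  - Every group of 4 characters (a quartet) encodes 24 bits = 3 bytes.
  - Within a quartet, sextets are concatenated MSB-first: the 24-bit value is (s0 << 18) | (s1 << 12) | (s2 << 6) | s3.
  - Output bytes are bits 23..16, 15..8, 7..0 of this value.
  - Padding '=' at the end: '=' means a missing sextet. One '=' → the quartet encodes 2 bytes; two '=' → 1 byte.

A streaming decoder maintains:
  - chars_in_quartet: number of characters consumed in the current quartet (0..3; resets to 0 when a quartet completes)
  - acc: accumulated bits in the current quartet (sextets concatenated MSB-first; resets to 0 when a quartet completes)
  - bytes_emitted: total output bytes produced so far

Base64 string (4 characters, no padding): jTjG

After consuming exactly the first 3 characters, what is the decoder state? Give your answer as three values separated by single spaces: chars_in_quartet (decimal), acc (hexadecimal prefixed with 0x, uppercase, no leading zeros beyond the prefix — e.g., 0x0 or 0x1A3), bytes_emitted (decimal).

After char 0 ('j'=35): chars_in_quartet=1 acc=0x23 bytes_emitted=0
After char 1 ('T'=19): chars_in_quartet=2 acc=0x8D3 bytes_emitted=0
After char 2 ('j'=35): chars_in_quartet=3 acc=0x234E3 bytes_emitted=0

Answer: 3 0x234E3 0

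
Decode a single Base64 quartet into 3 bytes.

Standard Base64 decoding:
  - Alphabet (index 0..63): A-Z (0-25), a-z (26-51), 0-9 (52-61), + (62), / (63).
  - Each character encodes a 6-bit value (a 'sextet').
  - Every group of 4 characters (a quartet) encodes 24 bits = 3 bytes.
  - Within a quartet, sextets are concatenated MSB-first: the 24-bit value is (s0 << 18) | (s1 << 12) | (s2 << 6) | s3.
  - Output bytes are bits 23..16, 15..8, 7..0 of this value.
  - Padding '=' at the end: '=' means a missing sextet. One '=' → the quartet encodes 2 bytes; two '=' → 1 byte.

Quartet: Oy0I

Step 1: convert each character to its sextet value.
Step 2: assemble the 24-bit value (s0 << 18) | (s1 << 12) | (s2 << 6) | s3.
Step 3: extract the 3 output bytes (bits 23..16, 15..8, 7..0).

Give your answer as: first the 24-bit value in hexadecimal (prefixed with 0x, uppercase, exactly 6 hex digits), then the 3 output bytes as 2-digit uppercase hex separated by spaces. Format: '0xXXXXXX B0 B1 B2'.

Sextets: O=14, y=50, 0=52, I=8
24-bit: (14<<18) | (50<<12) | (52<<6) | 8
      = 0x380000 | 0x032000 | 0x000D00 | 0x000008
      = 0x3B2D08
Bytes: (v>>16)&0xFF=3B, (v>>8)&0xFF=2D, v&0xFF=08

Answer: 0x3B2D08 3B 2D 08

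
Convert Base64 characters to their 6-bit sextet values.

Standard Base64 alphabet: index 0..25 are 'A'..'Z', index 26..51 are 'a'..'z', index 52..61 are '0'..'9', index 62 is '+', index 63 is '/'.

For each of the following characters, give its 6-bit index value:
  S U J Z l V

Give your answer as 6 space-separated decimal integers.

Answer: 18 20 9 25 37 21

Derivation:
'S': A..Z range, ord('S') − ord('A') = 18
'U': A..Z range, ord('U') − ord('A') = 20
'J': A..Z range, ord('J') − ord('A') = 9
'Z': A..Z range, ord('Z') − ord('A') = 25
'l': a..z range, 26 + ord('l') − ord('a') = 37
'V': A..Z range, ord('V') − ord('A') = 21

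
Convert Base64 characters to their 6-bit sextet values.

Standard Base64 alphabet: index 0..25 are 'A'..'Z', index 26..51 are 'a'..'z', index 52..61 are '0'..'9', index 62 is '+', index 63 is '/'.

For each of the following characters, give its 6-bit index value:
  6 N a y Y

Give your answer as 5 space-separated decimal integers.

Answer: 58 13 26 50 24

Derivation:
'6': 0..9 range, 52 + ord('6') − ord('0') = 58
'N': A..Z range, ord('N') − ord('A') = 13
'a': a..z range, 26 + ord('a') − ord('a') = 26
'y': a..z range, 26 + ord('y') − ord('a') = 50
'Y': A..Z range, ord('Y') − ord('A') = 24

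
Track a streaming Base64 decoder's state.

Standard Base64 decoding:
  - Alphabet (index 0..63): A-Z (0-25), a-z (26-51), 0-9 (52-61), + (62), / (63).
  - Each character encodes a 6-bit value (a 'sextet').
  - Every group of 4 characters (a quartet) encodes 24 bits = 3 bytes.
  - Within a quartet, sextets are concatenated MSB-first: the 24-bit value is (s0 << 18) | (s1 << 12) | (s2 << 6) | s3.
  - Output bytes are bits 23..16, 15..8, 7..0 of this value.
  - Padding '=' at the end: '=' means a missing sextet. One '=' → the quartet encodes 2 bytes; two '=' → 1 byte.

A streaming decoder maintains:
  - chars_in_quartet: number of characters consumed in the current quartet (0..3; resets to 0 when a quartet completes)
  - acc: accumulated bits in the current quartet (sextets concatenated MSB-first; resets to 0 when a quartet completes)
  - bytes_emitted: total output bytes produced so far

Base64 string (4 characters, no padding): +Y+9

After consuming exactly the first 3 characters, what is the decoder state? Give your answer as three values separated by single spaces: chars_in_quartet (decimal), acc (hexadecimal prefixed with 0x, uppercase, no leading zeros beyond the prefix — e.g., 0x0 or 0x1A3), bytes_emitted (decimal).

Answer: 3 0x3E63E 0

Derivation:
After char 0 ('+'=62): chars_in_quartet=1 acc=0x3E bytes_emitted=0
After char 1 ('Y'=24): chars_in_quartet=2 acc=0xF98 bytes_emitted=0
After char 2 ('+'=62): chars_in_quartet=3 acc=0x3E63E bytes_emitted=0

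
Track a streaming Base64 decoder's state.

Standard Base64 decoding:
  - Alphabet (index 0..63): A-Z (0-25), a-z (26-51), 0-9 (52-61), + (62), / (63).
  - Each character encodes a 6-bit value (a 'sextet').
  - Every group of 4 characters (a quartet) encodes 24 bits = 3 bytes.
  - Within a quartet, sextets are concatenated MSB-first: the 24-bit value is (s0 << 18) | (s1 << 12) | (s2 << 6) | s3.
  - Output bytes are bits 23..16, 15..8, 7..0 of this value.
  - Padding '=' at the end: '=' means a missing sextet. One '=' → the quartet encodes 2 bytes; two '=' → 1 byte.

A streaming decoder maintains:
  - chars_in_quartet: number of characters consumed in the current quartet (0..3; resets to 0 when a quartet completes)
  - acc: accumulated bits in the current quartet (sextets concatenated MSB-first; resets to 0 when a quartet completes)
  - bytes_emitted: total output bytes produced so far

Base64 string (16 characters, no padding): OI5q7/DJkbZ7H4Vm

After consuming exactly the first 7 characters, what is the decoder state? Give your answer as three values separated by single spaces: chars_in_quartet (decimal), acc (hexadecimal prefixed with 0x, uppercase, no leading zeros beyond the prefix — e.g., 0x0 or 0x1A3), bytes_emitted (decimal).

After char 0 ('O'=14): chars_in_quartet=1 acc=0xE bytes_emitted=0
After char 1 ('I'=8): chars_in_quartet=2 acc=0x388 bytes_emitted=0
After char 2 ('5'=57): chars_in_quartet=3 acc=0xE239 bytes_emitted=0
After char 3 ('q'=42): chars_in_quartet=4 acc=0x388E6A -> emit 38 8E 6A, reset; bytes_emitted=3
After char 4 ('7'=59): chars_in_quartet=1 acc=0x3B bytes_emitted=3
After char 5 ('/'=63): chars_in_quartet=2 acc=0xEFF bytes_emitted=3
After char 6 ('D'=3): chars_in_quartet=3 acc=0x3BFC3 bytes_emitted=3

Answer: 3 0x3BFC3 3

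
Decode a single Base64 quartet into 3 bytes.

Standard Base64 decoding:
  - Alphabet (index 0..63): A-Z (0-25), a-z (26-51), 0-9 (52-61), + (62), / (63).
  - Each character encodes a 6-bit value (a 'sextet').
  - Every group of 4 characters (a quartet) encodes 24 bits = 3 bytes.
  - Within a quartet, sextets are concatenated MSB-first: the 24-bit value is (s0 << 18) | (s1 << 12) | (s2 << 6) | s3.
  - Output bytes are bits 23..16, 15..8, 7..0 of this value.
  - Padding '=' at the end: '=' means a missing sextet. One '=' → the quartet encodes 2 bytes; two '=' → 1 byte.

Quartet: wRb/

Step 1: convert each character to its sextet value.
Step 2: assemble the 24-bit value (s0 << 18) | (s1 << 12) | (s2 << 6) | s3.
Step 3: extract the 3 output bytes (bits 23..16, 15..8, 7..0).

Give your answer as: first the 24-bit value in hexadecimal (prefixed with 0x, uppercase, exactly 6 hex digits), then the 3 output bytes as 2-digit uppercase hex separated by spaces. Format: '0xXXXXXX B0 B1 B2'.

Answer: 0xC116FF C1 16 FF

Derivation:
Sextets: w=48, R=17, b=27, /=63
24-bit: (48<<18) | (17<<12) | (27<<6) | 63
      = 0xC00000 | 0x011000 | 0x0006C0 | 0x00003F
      = 0xC116FF
Bytes: (v>>16)&0xFF=C1, (v>>8)&0xFF=16, v&0xFF=FF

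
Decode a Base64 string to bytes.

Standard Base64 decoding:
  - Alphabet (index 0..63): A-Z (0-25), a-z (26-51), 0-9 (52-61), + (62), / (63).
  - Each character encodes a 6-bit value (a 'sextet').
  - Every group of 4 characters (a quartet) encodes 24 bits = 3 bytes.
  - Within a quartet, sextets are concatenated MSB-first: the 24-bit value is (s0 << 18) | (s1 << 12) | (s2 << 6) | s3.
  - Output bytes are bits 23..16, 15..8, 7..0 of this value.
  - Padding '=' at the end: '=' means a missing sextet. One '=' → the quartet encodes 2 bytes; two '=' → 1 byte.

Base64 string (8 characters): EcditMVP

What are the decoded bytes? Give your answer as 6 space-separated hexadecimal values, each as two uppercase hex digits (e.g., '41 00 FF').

Answer: 11 C7 62 B4 C5 4F

Derivation:
After char 0 ('E'=4): chars_in_quartet=1 acc=0x4 bytes_emitted=0
After char 1 ('c'=28): chars_in_quartet=2 acc=0x11C bytes_emitted=0
After char 2 ('d'=29): chars_in_quartet=3 acc=0x471D bytes_emitted=0
After char 3 ('i'=34): chars_in_quartet=4 acc=0x11C762 -> emit 11 C7 62, reset; bytes_emitted=3
After char 4 ('t'=45): chars_in_quartet=1 acc=0x2D bytes_emitted=3
After char 5 ('M'=12): chars_in_quartet=2 acc=0xB4C bytes_emitted=3
After char 6 ('V'=21): chars_in_quartet=3 acc=0x2D315 bytes_emitted=3
After char 7 ('P'=15): chars_in_quartet=4 acc=0xB4C54F -> emit B4 C5 4F, reset; bytes_emitted=6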